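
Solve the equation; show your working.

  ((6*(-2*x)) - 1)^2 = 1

Step 1. [((6*(-2*x)) - 1)^2 = 1] 1 ≥ 0, LHS is (·)² — take ±√. So sqrt: (6*(-2*x)) - 1 = 1 or -1.
Step 2. [(6*(-2*x)) - 1 = 1 or -1] peel the -1: add 1 from each side. So sub: 6*(-2*x) = 2 or 0.
Step 3. [6*(-2*x) = 2 or 0] divide by the outer 6. So div: -2*x = 1/3 or 0.
Step 4. [-2*x = 1/3 or 0] leading coefficient -2: divide by -2 ⇒ div: x = -1/6 or 0.

Answer: x ∈ {-1/6, 0}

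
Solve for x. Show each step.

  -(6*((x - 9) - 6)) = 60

Step 1. [-(6*((x - 9) - 6)) = 60] leading − — multiply by −1, so neg: 6*((x - 9) - 6) = -60.
Step 2. [6*((x - 9) - 6) = -60] leading coefficient 6: divide by 6 ⇒ div: (x - 9) - 6 = -10.
Step 3. [(x - 9) - 6 = -10] 6 comes off first (add 6), so sub: x - 9 = -4.
Step 4. [x - 9 = -4] 9 comes off first (add 9). So sub: x = 5.

Answer: x ∈ {5}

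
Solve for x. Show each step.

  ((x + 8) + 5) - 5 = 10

Step 1. [((x + 8) + 5) - 5 = 10] the outer -5 inverts by adding 5. So sub: (x + 8) + 5 = 15.
Step 2. [(x + 8) + 5 = 15] subtract 5: x sits inside (… + 5). So sub: x + 8 = 10.
Step 3. [x + 8 = 10] subtract 8: x sits inside (… + 8), so sub: x = 2.

Answer: x ∈ {2}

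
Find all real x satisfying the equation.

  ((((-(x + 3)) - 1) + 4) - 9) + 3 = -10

Step 1. [((((-(x + 3)) - 1) + 4) - 9) + 3 = -10] +3 is outermost — subtract 3 both sides ⇒ sub: (((-(x + 3)) - 1) + 4) - 9 = -13.
Step 2. [(((-(x + 3)) - 1) + 4) - 9 = -13] 9 comes off first (add 9), so sub: ((-(x + 3)) - 1) + 4 = -4.
Step 3. [((-(x + 3)) - 1) + 4 = -4] the outer +4 inverts by subtracting 4 ⇒ sub: (-(x + 3)) - 1 = -8.
Step 4. [(-(x + 3)) - 1 = -8] the outer -1 inverts by adding 1. So sub: -(x + 3) = -7.
Step 5. [-(x + 3) = -7] flip signs both sides ⇒ neg: x + 3 = 7.
Step 6. [x + 3 = 7] +3 is outermost — subtract 3 both sides. So sub: x = 4.

Answer: x ∈ {4}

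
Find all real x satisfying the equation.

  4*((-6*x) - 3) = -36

Step 1. [4*((-6*x) - 3) = -36] divide by the outer 4, so div: (-6*x) - 3 = -9.
Step 2. [(-6*x) - 3 = -9] add 3: x sits inside (… - 3) ⇒ sub: -6*x = -6.
Step 3. [-6*x = -6] leading coefficient -6: divide by -6 ⇒ div: x = 1.

Answer: x ∈ {1}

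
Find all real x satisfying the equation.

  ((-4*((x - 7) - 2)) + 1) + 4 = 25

Step 1. [((-4*((x - 7) - 2)) + 1) + 4 = 25] 4 comes off first (subtract 4) ⇒ sub: (-4*((x - 7) - 2)) + 1 = 21.
Step 2. [(-4*((x - 7) - 2)) + 1 = 21] 1 comes off first (subtract 1) ⇒ sub: -4*((x - 7) - 2) = 20.
Step 3. [-4*((x - 7) - 2) = 20] -4 out front; divide by -4 ⇒ div: (x - 7) - 2 = -5.
Step 4. [(x - 7) - 2 = -5] add 2: x sits inside (… - 2). So sub: x - 7 = -3.
Step 5. [x - 7 = -3] peel the -7: add 7 from each side ⇒ sub: x = 4.

Answer: x ∈ {4}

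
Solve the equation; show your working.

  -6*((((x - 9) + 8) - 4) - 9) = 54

Step 1. [-6*((((x - 9) + 8) - 4) - 9) = 54] LHS = -6·(…); ÷-6 both sides ⇒ div: (((x - 9) + 8) - 4) - 9 = -9.
Step 2. [(((x - 9) + 8) - 4) - 9 = -9] add 9: x sits inside (… - 9). So sub: ((x - 9) + 8) - 4 = 0.
Step 3. [((x - 9) + 8) - 4 = 0] the outer -4 inverts by adding 4, so sub: (x - 9) + 8 = 4.
Step 4. [(x - 9) + 8 = 4] +8 is outermost — subtract 8 both sides ⇒ sub: x - 9 = -4.
Step 5. [x - 9 = -4] 9 comes off first (add 9), so sub: x = 5.

Answer: x ∈ {5}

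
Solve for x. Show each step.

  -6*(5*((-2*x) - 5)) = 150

Step 1. [-6*(5*((-2*x) - 5)) = 150] LHS = -6·(…); ÷-6 both sides ⇒ div: 5*((-2*x) - 5) = -25.
Step 2. [5*((-2*x) - 5) = -25] 5·(inner) — divide through by 5. So div: (-2*x) - 5 = -5.
Step 3. [(-2*x) - 5 = -5] 5 comes off first (add 5) ⇒ sub: -2*x = 0.
Step 4. [-2*x = 0] -2 out front; divide by -2. So div: x = 0.

Answer: x ∈ {0}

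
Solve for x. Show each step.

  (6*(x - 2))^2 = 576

Step 1. [(6*(x - 2))^2 = 576] LHS squared, RHS 576 ≥ 0: apply √ (±) ⇒ sqrt: 6*(x - 2) = 24 or -24.
Step 2. [6*(x - 2) = 24 or -24] 6·(inner) — divide through by 6, so div: x - 2 = 4 or -4.
Step 3. [x - 2 = 4 or -4] add 2: x sits inside (… - 2). So sub: x = 6 or -2.

Answer: x ∈ {-2, 6}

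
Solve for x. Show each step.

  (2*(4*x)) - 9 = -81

Step 1. [(2*(4*x)) - 9 = -81] -9 is outermost — add 9 both sides. So sub: 2*(4*x) = -72.
Step 2. [2*(4*x) = -72] LHS = 2·(…); ÷2 both sides ⇒ div: 4*x = -36.
Step 3. [4*x = -36] leading coefficient 4: divide by 4. So div: x = -9.

Answer: x ∈ {-9}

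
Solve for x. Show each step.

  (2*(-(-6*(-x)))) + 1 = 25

Step 1. [(2*(-(-6*(-x)))) + 1 = 25] subtract 1: x sits inside (… + 1) ⇒ sub: 2*(-(-6*(-x))) = 24.
Step 2. [2*(-(-6*(-x))) = 24] divide by the outer 2 ⇒ div: -(-6*(-x)) = 12.
Step 3. [-(-6*(-x)) = 12] flip signs both sides, so neg: -6*(-x) = -12.
Step 4. [-6*(-x) = -12] divide by the outer -6 ⇒ div: -x = 2.
Step 5. [-x = 2] LHS negated; negate both sides ⇒ neg: x = -2.

Answer: x ∈ {-2}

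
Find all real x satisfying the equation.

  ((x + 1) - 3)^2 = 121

Step 1. [((x + 1) - 3)^2 = 121] LHS squared, RHS 121 ≥ 0: apply √ (±). So sqrt: (x + 1) - 3 = 11 or -11.
Step 2. [(x + 1) - 3 = 11 or -11] the outer -3 inverts by adding 3, so sub: x + 1 = 14 or -8.
Step 3. [x + 1 = 14 or -8] +1 is outermost — subtract 1 both sides. So sub: x = 13 or -9.

Answer: x ∈ {-9, 13}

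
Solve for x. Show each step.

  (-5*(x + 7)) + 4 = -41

Step 1. [(-5*(x + 7)) + 4 = -41] peel the +4: subtract 4 from each side. So sub: -5*(x + 7) = -45.
Step 2. [-5*(x + 7) = -45] -5·(inner) — divide through by -5. So div: x + 7 = 9.
Step 3. [x + 7 = 9] +7 is outermost — subtract 7 both sides ⇒ sub: x = 2.

Answer: x ∈ {2}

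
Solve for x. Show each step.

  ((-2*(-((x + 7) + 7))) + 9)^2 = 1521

Step 1. [((-2*(-((x + 7) + 7))) + 9)^2 = 1521] LHS squared, RHS 1521 ≥ 0: apply √ (±), so sqrt: (-2*(-((x + 7) + 7))) + 9 = 39 or -39.
Step 2. [(-2*(-((x + 7) + 7))) + 9 = 39 or -39] +9 is outermost — subtract 9 both sides ⇒ sub: -2*(-((x + 7) + 7)) = 30 or -48.
Step 3. [-2*(-((x + 7) + 7)) = 30 or -48] leading coefficient -2: divide by -2, so div: -((x + 7) + 7) = -15 or 24.
Step 4. [-((x + 7) + 7) = -15 or 24] leading − — multiply by −1, so neg: (x + 7) + 7 = 15 or -24.
Step 5. [(x + 7) + 7 = 15 or -24] 7 comes off first (subtract 7) ⇒ sub: x + 7 = 8 or -31.
Step 6. [x + 7 = 8 or -31] peel the +7: subtract 7 from each side. So sub: x = 1 or -38.

Answer: x ∈ {-38, 1}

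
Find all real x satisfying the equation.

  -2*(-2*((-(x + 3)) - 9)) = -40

Step 1. [-2*(-2*((-(x + 3)) - 9)) = -40] divide by the outer -2 ⇒ div: -2*((-(x + 3)) - 9) = 20.
Step 2. [-2*((-(x + 3)) - 9) = 20] -2 out front; divide by -2, so div: (-(x + 3)) - 9 = -10.
Step 3. [(-(x + 3)) - 9 = -10] -9 is outermost — add 9 both sides, so sub: -(x + 3) = -1.
Step 4. [-(x + 3) = -1] LHS negated; negate both sides, so neg: x + 3 = 1.
Step 5. [x + 3 = 1] subtract 3: x sits inside (… + 3) ⇒ sub: x = -2.

Answer: x ∈ {-2}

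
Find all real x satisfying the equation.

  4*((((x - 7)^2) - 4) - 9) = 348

Step 1. [4*((((x - 7)^2) - 4) - 9) = 348] 4 out front; divide by 4, so div: (((x - 7)^2) - 4) - 9 = 87.
Step 2. [(((x - 7)^2) - 4) - 9 = 87] the outer -9 inverts by adding 9. So sub: ((x - 7)^2) - 4 = 96.
Step 3. [((x - 7)^2) - 4 = 96] 4 comes off first (add 4), so sub: (x - 7)^2 = 100.
Step 4. [(x - 7)^2 = 100] √ both sides: 100 ≥ 0 gives two branches. So sqrt: x - 7 = 10 or -10.
Step 5. [x - 7 = 10 or -10] 7 comes off first (add 7) ⇒ sub: x = 17 or -3.

Answer: x ∈ {-3, 17}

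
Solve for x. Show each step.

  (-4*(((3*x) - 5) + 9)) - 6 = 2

Step 1. [(-4*(((3*x) - 5) + 9)) - 6 = 2] add 6: x sits inside (… - 6), so sub: -4*(((3*x) - 5) + 9) = 8.
Step 2. [-4*(((3*x) - 5) + 9) = 8] LHS = -4·(…); ÷-4 both sides ⇒ div: ((3*x) - 5) + 9 = -2.
Step 3. [((3*x) - 5) + 9 = -2] the outer +9 inverts by subtracting 9. So sub: (3*x) - 5 = -11.
Step 4. [(3*x) - 5 = -11] 5 comes off first (add 5). So sub: 3*x = -6.
Step 5. [3*x = -6] leading coefficient 3: divide by 3 ⇒ div: x = -2.

Answer: x ∈ {-2}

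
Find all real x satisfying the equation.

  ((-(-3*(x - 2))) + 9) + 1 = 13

Step 1. [((-(-3*(x - 2))) + 9) + 1 = 13] the outer +1 inverts by subtracting 1. So sub: (-(-3*(x - 2))) + 9 = 12.
Step 2. [(-(-3*(x - 2))) + 9 = 12] subtract 9: x sits inside (… + 9). So sub: -(-3*(x - 2)) = 3.
Step 3. [-(-3*(x - 2)) = 3] flip signs both sides, so neg: -3*(x - 2) = -3.
Step 4. [-3*(x - 2) = -3] -3·(inner) — divide through by -3. So div: x - 2 = 1.
Step 5. [x - 2 = 1] the outer -2 inverts by adding 2, so sub: x = 3.

Answer: x ∈ {3}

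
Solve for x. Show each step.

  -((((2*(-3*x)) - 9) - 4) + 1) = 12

Step 1. [-((((2*(-3*x)) - 9) - 4) + 1) = 12] leading − — multiply by −1. So neg: (((2*(-3*x)) - 9) - 4) + 1 = -12.
Step 2. [(((2*(-3*x)) - 9) - 4) + 1 = -12] subtract 1: x sits inside (… + 1) ⇒ sub: ((2*(-3*x)) - 9) - 4 = -13.
Step 3. [((2*(-3*x)) - 9) - 4 = -13] -4 is outermost — add 4 both sides. So sub: (2*(-3*x)) - 9 = -9.
Step 4. [(2*(-3*x)) - 9 = -9] add 9: x sits inside (… - 9). So sub: 2*(-3*x) = 0.
Step 5. [2*(-3*x) = 0] LHS = 2·(…); ÷2 both sides, so div: -3*x = 0.
Step 6. [-3*x = 0] divide by the outer -3. So div: x = 0.

Answer: x ∈ {0}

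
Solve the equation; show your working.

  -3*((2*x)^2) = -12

Step 1. [-3*((2*x)^2) = -12] LHS = -3·(…); ÷-3 both sides, so div: (2*x)^2 = 4.
Step 2. [(2*x)^2 = 4] 4 ≥ 0, LHS is (·)² — take ±√ ⇒ sqrt: 2*x = 2 or -2.
Step 3. [2*x = 2 or -2] 2 out front; divide by 2, so div: x = 1 or -1.

Answer: x ∈ {-1, 1}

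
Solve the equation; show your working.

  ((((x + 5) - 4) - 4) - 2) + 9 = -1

Step 1. [((((x + 5) - 4) - 4) - 2) + 9 = -1] +9 is outermost — subtract 9 both sides ⇒ sub: (((x + 5) - 4) - 4) - 2 = -10.
Step 2. [(((x + 5) - 4) - 4) - 2 = -10] peel the -2: add 2 from each side. So sub: ((x + 5) - 4) - 4 = -8.
Step 3. [((x + 5) - 4) - 4 = -8] 4 comes off first (add 4) ⇒ sub: (x + 5) - 4 = -4.
Step 4. [(x + 5) - 4 = -4] add 4: x sits inside (… - 4) ⇒ sub: x + 5 = 0.
Step 5. [x + 5 = 0] peel the +5: subtract 5 from each side. So sub: x = -5.

Answer: x ∈ {-5}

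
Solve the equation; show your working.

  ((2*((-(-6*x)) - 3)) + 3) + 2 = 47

Step 1. [((2*((-(-6*x)) - 3)) + 3) + 2 = 47] +2 is outermost — subtract 2 both sides ⇒ sub: (2*((-(-6*x)) - 3)) + 3 = 45.
Step 2. [(2*((-(-6*x)) - 3)) + 3 = 45] 3 comes off first (subtract 3). So sub: 2*((-(-6*x)) - 3) = 42.
Step 3. [2*((-(-6*x)) - 3) = 42] 2 out front; divide by 2 ⇒ div: (-(-6*x)) - 3 = 21.
Step 4. [(-(-6*x)) - 3 = 21] 3 comes off first (add 3), so sub: -(-6*x) = 24.
Step 5. [-(-6*x) = 24] leading − — multiply by −1, so neg: -6*x = -24.
Step 6. [-6*x = -24] -6 out front; divide by -6, so div: x = 4.

Answer: x ∈ {4}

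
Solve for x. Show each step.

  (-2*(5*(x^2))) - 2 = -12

Step 1. [(-2*(5*(x^2))) - 2 = -12] peel the -2: add 2 from each side, so sub: -2*(5*(x^2)) = -10.
Step 2. [-2*(5*(x^2)) = -10] divide by the outer -2. So div: 5*(x^2) = 5.
Step 3. [5*(x^2) = 5] LHS = 5·(…); ÷5 both sides. So div: x^2 = 1.
Step 4. [x^2 = 1] √ both sides: 1 ≥ 0 gives two branches, so sqrt: x = 1 or -1.

Answer: x ∈ {-1, 1}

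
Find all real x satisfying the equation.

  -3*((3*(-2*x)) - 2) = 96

Step 1. [-3*((3*(-2*x)) - 2) = 96] LHS = -3·(…); ÷-3 both sides, so div: (3*(-2*x)) - 2 = -32.
Step 2. [(3*(-2*x)) - 2 = -32] add 2: x sits inside (… - 2). So sub: 3*(-2*x) = -30.
Step 3. [3*(-2*x) = -30] leading coefficient 3: divide by 3. So div: -2*x = -10.
Step 4. [-2*x = -10] -2 out front; divide by -2. So div: x = 5.

Answer: x ∈ {5}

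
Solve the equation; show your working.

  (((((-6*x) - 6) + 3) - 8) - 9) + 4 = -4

Step 1. [(((((-6*x) - 6) + 3) - 8) - 9) + 4 = -4] peel the +4: subtract 4 from each side ⇒ sub: ((((-6*x) - 6) + 3) - 8) - 9 = -8.
Step 2. [((((-6*x) - 6) + 3) - 8) - 9 = -8] 9 comes off first (add 9). So sub: (((-6*x) - 6) + 3) - 8 = 1.
Step 3. [(((-6*x) - 6) + 3) - 8 = 1] peel the -8: add 8 from each side, so sub: ((-6*x) - 6) + 3 = 9.
Step 4. [((-6*x) - 6) + 3 = 9] peel the +3: subtract 3 from each side. So sub: (-6*x) - 6 = 6.
Step 5. [(-6*x) - 6 = 6] peel the -6: add 6 from each side ⇒ sub: -6*x = 12.
Step 6. [-6*x = 12] LHS = -6·(…); ÷-6 both sides ⇒ div: x = -2.

Answer: x ∈ {-2}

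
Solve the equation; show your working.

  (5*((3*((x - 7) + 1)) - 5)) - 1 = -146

Step 1. [(5*((3*((x - 7) + 1)) - 5)) - 1 = -146] the outer -1 inverts by adding 1. So sub: 5*((3*((x - 7) + 1)) - 5) = -145.
Step 2. [5*((3*((x - 7) + 1)) - 5) = -145] leading coefficient 5: divide by 5 ⇒ div: (3*((x - 7) + 1)) - 5 = -29.
Step 3. [(3*((x - 7) + 1)) - 5 = -29] 5 comes off first (add 5). So sub: 3*((x - 7) + 1) = -24.
Step 4. [3*((x - 7) + 1) = -24] divide by the outer 3, so div: (x - 7) + 1 = -8.
Step 5. [(x - 7) + 1 = -8] +1 is outermost — subtract 1 both sides, so sub: x - 7 = -9.
Step 6. [x - 7 = -9] -7 is outermost — add 7 both sides. So sub: x = -2.

Answer: x ∈ {-2}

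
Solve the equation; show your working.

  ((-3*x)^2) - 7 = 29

Step 1. [((-3*x)^2) - 7 = 29] -7 is outermost — add 7 both sides, so sub: (-3*x)^2 = 36.
Step 2. [(-3*x)^2 = 36] LHS squared, RHS 36 ≥ 0: apply √ (±) ⇒ sqrt: -3*x = 6 or -6.
Step 3. [-3*x = 6 or -6] -3·(inner) — divide through by -3 ⇒ div: x = -2 or 2.

Answer: x ∈ {-2, 2}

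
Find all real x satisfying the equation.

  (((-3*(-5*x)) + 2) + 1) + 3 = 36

Step 1. [(((-3*(-5*x)) + 2) + 1) + 3 = 36] subtract 3: x sits inside (… + 3), so sub: ((-3*(-5*x)) + 2) + 1 = 33.
Step 2. [((-3*(-5*x)) + 2) + 1 = 33] peel the +1: subtract 1 from each side. So sub: (-3*(-5*x)) + 2 = 32.
Step 3. [(-3*(-5*x)) + 2 = 32] +2 is outermost — subtract 2 both sides ⇒ sub: -3*(-5*x) = 30.
Step 4. [-3*(-5*x) = 30] LHS = -3·(…); ÷-3 both sides ⇒ div: -5*x = -10.
Step 5. [-5*x = -10] -5 out front; divide by -5, so div: x = 2.

Answer: x ∈ {2}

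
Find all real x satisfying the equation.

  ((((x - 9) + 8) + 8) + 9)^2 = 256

Step 1. [((((x - 9) + 8) + 8) + 9)^2 = 256] LHS squared, RHS 256 ≥ 0: apply √ (±). So sqrt: (((x - 9) + 8) + 8) + 9 = 16 or -16.
Step 2. [(((x - 9) + 8) + 8) + 9 = 16 or -16] subtract 9: x sits inside (… + 9) ⇒ sub: ((x - 9) + 8) + 8 = 7 or -25.
Step 3. [((x - 9) + 8) + 8 = 7 or -25] the outer +8 inverts by subtracting 8. So sub: (x - 9) + 8 = -1 or -33.
Step 4. [(x - 9) + 8 = -1 or -33] the outer +8 inverts by subtracting 8. So sub: x - 9 = -9 or -41.
Step 5. [x - 9 = -9 or -41] 9 comes off first (add 9). So sub: x = 0 or -32.

Answer: x ∈ {-32, 0}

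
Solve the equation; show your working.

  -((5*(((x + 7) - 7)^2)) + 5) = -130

Step 1. [-((5*(((x + 7) - 7)^2)) + 5) = -130] LHS negated; negate both sides. So neg: (5*(((x + 7) - 7)^2)) + 5 = 130.
Step 2. [(5*(((x + 7) - 7)^2)) + 5 = 130] 5 comes off first (subtract 5) ⇒ sub: 5*(((x + 7) - 7)^2) = 125.
Step 3. [5*(((x + 7) - 7)^2) = 125] 5·(inner) — divide through by 5. So div: ((x + 7) - 7)^2 = 25.
Step 4. [((x + 7) - 7)^2 = 25] LHS squared, RHS 25 ≥ 0: apply √ (±) ⇒ sqrt: (x + 7) - 7 = 5 or -5.
Step 5. [(x + 7) - 7 = 5 or -5] the outer -7 inverts by adding 7, so sub: x + 7 = 12 or 2.
Step 6. [x + 7 = 12 or 2] subtract 7: x sits inside (… + 7) ⇒ sub: x = 5 or -5.

Answer: x ∈ {-5, 5}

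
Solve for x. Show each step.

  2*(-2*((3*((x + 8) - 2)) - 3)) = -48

Step 1. [2*(-2*((3*((x + 8) - 2)) - 3)) = -48] divide by the outer 2. So div: -2*((3*((x + 8) - 2)) - 3) = -24.
Step 2. [-2*((3*((x + 8) - 2)) - 3) = -24] leading coefficient -2: divide by -2. So div: (3*((x + 8) - 2)) - 3 = 12.
Step 3. [(3*((x + 8) - 2)) - 3 = 12] common factor 3 (LHS and 12) — divide through. So factor: ((x + 8) - 2) - 1 = 4.
Step 4. [((x + 8) - 2) - 1 = 4] 1 comes off first (add 1) ⇒ sub: (x + 8) - 2 = 5.
Step 5. [(x + 8) - 2 = 5] peel the -2: add 2 from each side ⇒ sub: x + 8 = 7.
Step 6. [x + 8 = 7] subtract 8: x sits inside (… + 8) ⇒ sub: x = -1.

Answer: x ∈ {-1}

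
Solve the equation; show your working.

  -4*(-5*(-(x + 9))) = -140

Step 1. [-4*(-5*(-(x + 9))) = -140] divide by the outer -4 ⇒ div: -5*(-(x + 9)) = 35.
Step 2. [-5*(-(x + 9)) = 35] divide by the outer -5. So div: -(x + 9) = -7.
Step 3. [-(x + 9) = -7] leading − — multiply by −1. So neg: x + 9 = 7.
Step 4. [x + 9 = 7] +9 is outermost — subtract 9 both sides ⇒ sub: x = -2.

Answer: x ∈ {-2}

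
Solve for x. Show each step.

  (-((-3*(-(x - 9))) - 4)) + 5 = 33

Step 1. [(-((-3*(-(x - 9))) - 4)) + 5 = 33] subtract 5: x sits inside (… + 5), so sub: -((-3*(-(x - 9))) - 4) = 28.
Step 2. [-((-3*(-(x - 9))) - 4) = 28] flip signs both sides ⇒ neg: (-3*(-(x - 9))) - 4 = -28.
Step 3. [(-3*(-(x - 9))) - 4 = -28] add 4: x sits inside (… - 4). So sub: -3*(-(x - 9)) = -24.
Step 4. [-3*(-(x - 9)) = -24] -3·(inner) — divide through by -3, so div: -(x - 9) = 8.
Step 5. [-(x - 9) = 8] leading − — multiply by −1. So neg: x - 9 = -8.
Step 6. [x - 9 = -8] the outer -9 inverts by adding 9 ⇒ sub: x = 1.

Answer: x ∈ {1}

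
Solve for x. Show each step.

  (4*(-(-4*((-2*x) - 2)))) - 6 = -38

Step 1. [(4*(-(-4*((-2*x) - 2)))) - 6 = -38] 6 comes off first (add 6) ⇒ sub: 4*(-(-4*((-2*x) - 2))) = -32.
Step 2. [4*(-(-4*((-2*x) - 2))) = -32] 4 out front; divide by 4 ⇒ div: -(-4*((-2*x) - 2)) = -8.
Step 3. [-(-4*((-2*x) - 2)) = -8] LHS negated; negate both sides ⇒ neg: -4*((-2*x) - 2) = 8.
Step 4. [-4*((-2*x) - 2) = 8] leading coefficient -4: divide by -4. So div: (-2*x) - 2 = -2.
Step 5. [(-2*x) - 2 = -2] -2 is outermost — add 2 both sides ⇒ sub: -2*x = 0.
Step 6. [-2*x = 0] -2 out front; divide by -2. So div: x = 0.

Answer: x ∈ {0}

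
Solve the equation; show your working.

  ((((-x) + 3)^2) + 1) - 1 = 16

Step 1. [((((-x) + 3)^2) + 1) - 1 = 16] the outer -1 inverts by adding 1, so sub: (((-x) + 3)^2) + 1 = 17.
Step 2. [(((-x) + 3)^2) + 1 = 17] the outer +1 inverts by subtracting 1. So sub: ((-x) + 3)^2 = 16.
Step 3. [((-x) + 3)^2 = 16] LHS squared, RHS 16 ≥ 0: apply √ (±). So sqrt: (-x) + 3 = 4 or -4.
Step 4. [(-x) + 3 = 4 or -4] peel the +3: subtract 3 from each side ⇒ sub: -x = 1 or -7.
Step 5. [-x = 1 or -7] flip signs both sides. So neg: x = -1 or 7.

Answer: x ∈ {-1, 7}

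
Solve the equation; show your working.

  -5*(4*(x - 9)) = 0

Step 1. [-5*(4*(x - 9)) = 0] -5·(inner) — divide through by -5, so div: 4*(x - 9) = 0.
Step 2. [4*(x - 9) = 0] leading coefficient 4: divide by 4 ⇒ div: x - 9 = 0.
Step 3. [x - 9 = 0] 9 comes off first (add 9). So sub: x = 9.

Answer: x ∈ {9}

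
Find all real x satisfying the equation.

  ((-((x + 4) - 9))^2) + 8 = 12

Step 1. [((-((x + 4) - 9))^2) + 8 = 12] peel the +8: subtract 8 from each side, so sub: (-((x + 4) - 9))^2 = 4.
Step 2. [(-((x + 4) - 9))^2 = 4] 4 ≥ 0, LHS is (·)² — take ±√ ⇒ sqrt: -((x + 4) - 9) = 2 or -2.
Step 3. [-((x + 4) - 9) = 2 or -2] leading − — multiply by −1 ⇒ neg: (x + 4) - 9 = -2 or 2.
Step 4. [(x + 4) - 9 = -2 or 2] the outer -9 inverts by adding 9. So sub: x + 4 = 7 or 11.
Step 5. [x + 4 = 7 or 11] subtract 4: x sits inside (… + 4), so sub: x = 3 or 7.

Answer: x ∈ {3, 7}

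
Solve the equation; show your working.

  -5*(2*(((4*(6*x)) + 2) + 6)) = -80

Step 1. [-5*(2*(((4*(6*x)) + 2) + 6)) = -80] leading coefficient -5: divide by -5. So div: 2*(((4*(6*x)) + 2) + 6) = 16.
Step 2. [2*(((4*(6*x)) + 2) + 6) = 16] leading coefficient 2: divide by 2 ⇒ div: ((4*(6*x)) + 2) + 6 = 8.
Step 3. [((4*(6*x)) + 2) + 6 = 8] 6 comes off first (subtract 6) ⇒ sub: (4*(6*x)) + 2 = 2.
Step 4. [(4*(6*x)) + 2 = 2] the outer +2 inverts by subtracting 2 ⇒ sub: 4*(6*x) = 0.
Step 5. [4*(6*x) = 0] 4 out front; divide by 4 ⇒ div: 6*x = 0.
Step 6. [6*x = 0] divide by the outer 6, so div: x = 0.

Answer: x ∈ {0}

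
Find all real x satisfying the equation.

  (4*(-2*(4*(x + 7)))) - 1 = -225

Step 1. [(4*(-2*(4*(x + 7)))) - 1 = -225] peel the -1: add 1 from each side, so sub: 4*(-2*(4*(x + 7))) = -224.
Step 2. [4*(-2*(4*(x + 7))) = -224] 4 out front; divide by 4 ⇒ div: -2*(4*(x + 7)) = -56.
Step 3. [-2*(4*(x + 7)) = -56] -2·(inner) — divide through by -2, so div: 4*(x + 7) = 28.
Step 4. [4*(x + 7) = 28] divide by the outer 4. So div: x + 7 = 7.
Step 5. [x + 7 = 7] the outer +7 inverts by subtracting 7, so sub: x = 0.

Answer: x ∈ {0}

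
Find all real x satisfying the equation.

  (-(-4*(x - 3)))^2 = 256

Step 1. [(-(-4*(x - 3)))^2 = 256] √ both sides: 256 ≥ 0 gives two branches ⇒ sqrt: -(-4*(x - 3)) = 16 or -16.
Step 2. [-(-4*(x - 3)) = 16 or -16] LHS negated; negate both sides ⇒ neg: -4*(x - 3) = -16 or 16.
Step 3. [-4*(x - 3) = -16 or 16] -4 out front; divide by -4 ⇒ div: x - 3 = 4 or -4.
Step 4. [x - 3 = 4 or -4] -3 is outermost — add 3 both sides, so sub: x = 7 or -1.

Answer: x ∈ {-1, 7}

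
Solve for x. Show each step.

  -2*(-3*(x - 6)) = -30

Step 1. [-2*(-3*(x - 6)) = -30] -2 out front; divide by -2, so div: -3*(x - 6) = 15.
Step 2. [-3*(x - 6) = 15] leading coefficient -3: divide by -3 ⇒ div: x - 6 = -5.
Step 3. [x - 6 = -5] peel the -6: add 6 from each side, so sub: x = 1.

Answer: x ∈ {1}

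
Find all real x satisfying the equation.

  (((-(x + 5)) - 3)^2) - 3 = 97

Step 1. [(((-(x + 5)) - 3)^2) - 3 = 97] 3 comes off first (add 3). So sub: ((-(x + 5)) - 3)^2 = 100.
Step 2. [((-(x + 5)) - 3)^2 = 100] 100 ≥ 0, LHS is (·)² — take ±√, so sqrt: (-(x + 5)) - 3 = 10 or -10.
Step 3. [(-(x + 5)) - 3 = 10 or -10] add 3: x sits inside (… - 3) ⇒ sub: -(x + 5) = 13 or -7.
Step 4. [-(x + 5) = 13 or -7] LHS negated; negate both sides. So neg: x + 5 = -13 or 7.
Step 5. [x + 5 = -13 or 7] the outer +5 inverts by subtracting 5. So sub: x = -18 or 2.

Answer: x ∈ {-18, 2}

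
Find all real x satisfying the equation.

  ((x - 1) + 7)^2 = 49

Step 1. [((x - 1) + 7)^2 = 49] LHS squared, RHS 49 ≥ 0: apply √ (±), so sqrt: (x - 1) + 7 = 7 or -7.
Step 2. [(x - 1) + 7 = 7 or -7] +7 is outermost — subtract 7 both sides. So sub: x - 1 = 0 or -14.
Step 3. [x - 1 = 0 or -14] -1 is outermost — add 1 both sides, so sub: x = 1 or -13.

Answer: x ∈ {-13, 1}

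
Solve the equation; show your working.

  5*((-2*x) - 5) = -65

Step 1. [5*((-2*x) - 5) = -65] LHS = 5·(…); ÷5 both sides, so div: (-2*x) - 5 = -13.
Step 2. [(-2*x) - 5 = -13] 5 comes off first (add 5) ⇒ sub: -2*x = -8.
Step 3. [-2*x = -8] divide by the outer -2 ⇒ div: x = 4.

Answer: x ∈ {4}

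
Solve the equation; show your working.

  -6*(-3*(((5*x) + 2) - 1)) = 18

Step 1. [-6*(-3*(((5*x) + 2) - 1)) = 18] leading coefficient -6: divide by -6. So div: -3*(((5*x) + 2) - 1) = -3.
Step 2. [-3*(((5*x) + 2) - 1) = -3] -3 out front; divide by -3 ⇒ div: ((5*x) + 2) - 1 = 1.
Step 3. [((5*x) + 2) - 1 = 1] peel the -1: add 1 from each side, so sub: (5*x) + 2 = 2.
Step 4. [(5*x) + 2 = 2] peel the +2: subtract 2 from each side, so sub: 5*x = 0.
Step 5. [5*x = 0] 5·(inner) — divide through by 5, so div: x = 0.

Answer: x ∈ {0}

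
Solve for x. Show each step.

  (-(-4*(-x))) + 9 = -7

Step 1. [(-(-4*(-x))) + 9 = -7] peel the +9: subtract 9 from each side. So sub: -(-4*(-x)) = -16.
Step 2. [-(-4*(-x)) = -16] LHS negated; negate both sides. So neg: -4*(-x) = 16.
Step 3. [-4*(-x) = 16] leading coefficient -4: divide by -4, so div: -x = -4.
Step 4. [-x = -4] flip signs both sides, so neg: x = 4.

Answer: x ∈ {4}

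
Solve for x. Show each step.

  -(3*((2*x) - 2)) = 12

Step 1. [-(3*((2*x) - 2)) = 12] leading − — multiply by −1 ⇒ neg: 3*((2*x) - 2) = -12.
Step 2. [3*((2*x) - 2) = -12] leading coefficient 3: divide by 3 ⇒ div: (2*x) - 2 = -4.
Step 3. [(2*x) - 2 = -4] common factor 2 (LHS and -4) — divide through. So factor: x - 1 = -2.
Step 4. [x - 1 = -2] peel the -1: add 1 from each side ⇒ sub: x = -1.

Answer: x ∈ {-1}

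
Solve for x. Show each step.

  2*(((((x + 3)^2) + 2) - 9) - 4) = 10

Step 1. [2*(((((x + 3)^2) + 2) - 9) - 4) = 10] LHS = 2·(…); ÷2 both sides ⇒ div: ((((x + 3)^2) + 2) - 9) - 4 = 5.
Step 2. [((((x + 3)^2) + 2) - 9) - 4 = 5] add 4: x sits inside (… - 4). So sub: (((x + 3)^2) + 2) - 9 = 9.
Step 3. [(((x + 3)^2) + 2) - 9 = 9] 9 comes off first (add 9), so sub: ((x + 3)^2) + 2 = 18.
Step 4. [((x + 3)^2) + 2 = 18] peel the +2: subtract 2 from each side ⇒ sub: (x + 3)^2 = 16.
Step 5. [(x + 3)^2 = 16] √ both sides: 16 ≥ 0 gives two branches ⇒ sqrt: x + 3 = 4 or -4.
Step 6. [x + 3 = 4 or -4] peel the +3: subtract 3 from each side, so sub: x = 1 or -7.

Answer: x ∈ {-7, 1}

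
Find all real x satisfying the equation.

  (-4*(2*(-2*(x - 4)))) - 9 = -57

Step 1. [(-4*(2*(-2*(x - 4)))) - 9 = -57] peel the -9: add 9 from each side, so sub: -4*(2*(-2*(x - 4))) = -48.
Step 2. [-4*(2*(-2*(x - 4))) = -48] leading coefficient -4: divide by -4 ⇒ div: 2*(-2*(x - 4)) = 12.
Step 3. [2*(-2*(x - 4)) = 12] LHS = 2·(…); ÷2 both sides. So div: -2*(x - 4) = 6.
Step 4. [-2*(x - 4) = 6] -2·(inner) — divide through by -2 ⇒ div: x - 4 = -3.
Step 5. [x - 4 = -3] add 4: x sits inside (… - 4) ⇒ sub: x = 1.

Answer: x ∈ {1}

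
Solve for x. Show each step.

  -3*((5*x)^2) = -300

Step 1. [-3*((5*x)^2) = -300] LHS = -3·(…); ÷-3 both sides, so div: (5*x)^2 = 100.
Step 2. [(5*x)^2 = 100] 100 ≥ 0, LHS is (·)² — take ±√. So sqrt: 5*x = 10 or -10.
Step 3. [5*x = 10 or -10] LHS = 5·(…); ÷5 both sides ⇒ div: x = 2 or -2.

Answer: x ∈ {-2, 2}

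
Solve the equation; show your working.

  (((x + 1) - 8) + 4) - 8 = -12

Step 1. [(((x + 1) - 8) + 4) - 8 = -12] add 8: x sits inside (… - 8) ⇒ sub: ((x + 1) - 8) + 4 = -4.
Step 2. [((x + 1) - 8) + 4 = -4] +4 is outermost — subtract 4 both sides ⇒ sub: (x + 1) - 8 = -8.
Step 3. [(x + 1) - 8 = -8] peel the -8: add 8 from each side ⇒ sub: x + 1 = 0.
Step 4. [x + 1 = 0] peel the +1: subtract 1 from each side. So sub: x = -1.

Answer: x ∈ {-1}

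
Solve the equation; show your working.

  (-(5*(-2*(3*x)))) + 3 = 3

Step 1. [(-(5*(-2*(3*x)))) + 3 = 3] the outer +3 inverts by subtracting 3. So sub: -(5*(-2*(3*x))) = 0.
Step 2. [-(5*(-2*(3*x))) = 0] leading − — multiply by −1, so neg: 5*(-2*(3*x)) = 0.
Step 3. [5*(-2*(3*x)) = 0] LHS = 5·(…); ÷5 both sides, so div: -2*(3*x) = 0.
Step 4. [-2*(3*x) = 0] LHS = -2·(…); ÷-2 both sides, so div: 3*x = 0.
Step 5. [3*x = 0] 3 out front; divide by 3. So div: x = 0.

Answer: x ∈ {0}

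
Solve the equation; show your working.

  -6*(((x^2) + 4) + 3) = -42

Step 1. [-6*(((x^2) + 4) + 3) = -42] divide by the outer -6 ⇒ div: ((x^2) + 4) + 3 = 7.
Step 2. [((x^2) + 4) + 3 = 7] the outer +3 inverts by subtracting 3, so sub: (x^2) + 4 = 4.
Step 3. [(x^2) + 4 = 4] peel the +4: subtract 4 from each side ⇒ sub: x^2 = 0.
Step 4. [x^2 = 0] LHS squared, RHS 0 ≥ 0: apply √ (±), so sqrt: x = 0.

Answer: x ∈ {0}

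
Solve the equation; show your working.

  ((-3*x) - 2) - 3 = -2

Step 1. [((-3*x) - 2) - 3 = -2] 3 comes off first (add 3), so sub: (-3*x) - 2 = 1.
Step 2. [(-3*x) - 2 = 1] the outer -2 inverts by adding 2. So sub: -3*x = 3.
Step 3. [-3*x = 3] -3 out front; divide by -3. So div: x = -1.

Answer: x ∈ {-1}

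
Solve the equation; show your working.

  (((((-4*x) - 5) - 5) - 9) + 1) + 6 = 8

Step 1. [(((((-4*x) - 5) - 5) - 9) + 1) + 6 = 8] peel the +6: subtract 6 from each side. So sub: ((((-4*x) - 5) - 5) - 9) + 1 = 2.
Step 2. [((((-4*x) - 5) - 5) - 9) + 1 = 2] peel the +1: subtract 1 from each side, so sub: (((-4*x) - 5) - 5) - 9 = 1.
Step 3. [(((-4*x) - 5) - 5) - 9 = 1] peel the -9: add 9 from each side ⇒ sub: ((-4*x) - 5) - 5 = 10.
Step 4. [((-4*x) - 5) - 5 = 10] peel the -5: add 5 from each side ⇒ sub: (-4*x) - 5 = 15.
Step 5. [(-4*x) - 5 = 15] -5 is outermost — add 5 both sides ⇒ sub: -4*x = 20.
Step 6. [-4*x = 20] -4 out front; divide by -4. So div: x = -5.

Answer: x ∈ {-5}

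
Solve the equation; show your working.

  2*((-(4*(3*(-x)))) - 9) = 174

Step 1. [2*((-(4*(3*(-x)))) - 9) = 174] 2·(inner) — divide through by 2, so div: (-(4*(3*(-x)))) - 9 = 87.
Step 2. [(-(4*(3*(-x)))) - 9 = 87] add 9: x sits inside (… - 9) ⇒ sub: -(4*(3*(-x))) = 96.
Step 3. [-(4*(3*(-x))) = 96] flip signs both sides. So neg: 4*(3*(-x)) = -96.
Step 4. [4*(3*(-x)) = -96] divide by the outer 4. So div: 3*(-x) = -24.
Step 5. [3*(-x) = -24] 3 out front; divide by 3 ⇒ div: -x = -8.
Step 6. [-x = -8] LHS negated; negate both sides. So neg: x = 8.

Answer: x ∈ {8}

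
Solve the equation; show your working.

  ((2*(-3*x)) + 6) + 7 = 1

Step 1. [((2*(-3*x)) + 6) + 7 = 1] the outer +7 inverts by subtracting 7 ⇒ sub: (2*(-3*x)) + 6 = -6.
Step 2. [(2*(-3*x)) + 6 = -6] subtract 6: x sits inside (… + 6), so sub: 2*(-3*x) = -12.
Step 3. [2*(-3*x) = -12] 2·(inner) — divide through by 2, so div: -3*x = -6.
Step 4. [-3*x = -6] -3·(inner) — divide through by -3. So div: x = 2.

Answer: x ∈ {2}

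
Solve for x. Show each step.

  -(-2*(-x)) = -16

Step 1. [-(-2*(-x)) = -16] LHS negated; negate both sides ⇒ neg: -2*(-x) = 16.
Step 2. [-2*(-x) = 16] divide by the outer -2, so div: -x = -8.
Step 3. [-x = -8] LHS negated; negate both sides, so neg: x = 8.

Answer: x ∈ {8}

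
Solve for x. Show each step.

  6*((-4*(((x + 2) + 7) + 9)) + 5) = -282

Step 1. [6*((-4*(((x + 2) + 7) + 9)) + 5) = -282] 6·(inner) — divide through by 6. So div: (-4*(((x + 2) + 7) + 9)) + 5 = -47.
Step 2. [(-4*(((x + 2) + 7) + 9)) + 5 = -47] subtract 5: x sits inside (… + 5). So sub: -4*(((x + 2) + 7) + 9) = -52.
Step 3. [-4*(((x + 2) + 7) + 9) = -52] leading coefficient -4: divide by -4 ⇒ div: ((x + 2) + 7) + 9 = 13.
Step 4. [((x + 2) + 7) + 9 = 13] peel the +9: subtract 9 from each side ⇒ sub: (x + 2) + 7 = 4.
Step 5. [(x + 2) + 7 = 4] +7 is outermost — subtract 7 both sides ⇒ sub: x + 2 = -3.
Step 6. [x + 2 = -3] 2 comes off first (subtract 2), so sub: x = -5.

Answer: x ∈ {-5}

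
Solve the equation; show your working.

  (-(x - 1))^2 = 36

Step 1. [(-(x - 1))^2 = 36] LHS squared, RHS 36 ≥ 0: apply √ (±) ⇒ sqrt: -(x - 1) = 6 or -6.
Step 2. [-(x - 1) = 6 or -6] flip signs both sides. So neg: x - 1 = -6 or 6.
Step 3. [x - 1 = -6 or 6] peel the -1: add 1 from each side. So sub: x = -5 or 7.

Answer: x ∈ {-5, 7}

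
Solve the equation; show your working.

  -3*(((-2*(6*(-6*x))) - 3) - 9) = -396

Step 1. [-3*(((-2*(6*(-6*x))) - 3) - 9) = -396] leading coefficient -3: divide by -3, so div: ((-2*(6*(-6*x))) - 3) - 9 = 132.
Step 2. [((-2*(6*(-6*x))) - 3) - 9 = 132] the outer -9 inverts by adding 9 ⇒ sub: (-2*(6*(-6*x))) - 3 = 141.
Step 3. [(-2*(6*(-6*x))) - 3 = 141] add 3: x sits inside (… - 3). So sub: -2*(6*(-6*x)) = 144.
Step 4. [-2*(6*(-6*x)) = 144] LHS = -2·(…); ÷-2 both sides ⇒ div: 6*(-6*x) = -72.
Step 5. [6*(-6*x) = -72] LHS = 6·(…); ÷6 both sides, so div: -6*x = -12.
Step 6. [-6*x = -12] leading coefficient -6: divide by -6. So div: x = 2.

Answer: x ∈ {2}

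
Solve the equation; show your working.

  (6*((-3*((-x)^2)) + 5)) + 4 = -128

Step 1. [(6*((-3*((-x)^2)) + 5)) + 4 = -128] subtract 4: x sits inside (… + 4) ⇒ sub: 6*((-3*((-x)^2)) + 5) = -132.
Step 2. [6*((-3*((-x)^2)) + 5) = -132] leading coefficient 6: divide by 6, so div: (-3*((-x)^2)) + 5 = -22.
Step 3. [(-3*((-x)^2)) + 5 = -22] peel the +5: subtract 5 from each side ⇒ sub: -3*((-x)^2) = -27.
Step 4. [-3*((-x)^2) = -27] LHS = -3·(…); ÷-3 both sides, so div: (-x)^2 = 9.
Step 5. [(-x)^2 = 9] LHS squared, RHS 9 ≥ 0: apply √ (±). So sqrt: -x = 3 or -3.
Step 6. [-x = 3 or -3] flip signs both sides, so neg: x = -3 or 3.

Answer: x ∈ {-3, 3}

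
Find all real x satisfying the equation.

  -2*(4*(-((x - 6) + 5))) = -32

Step 1. [-2*(4*(-((x - 6) + 5))) = -32] -2·(inner) — divide through by -2. So div: 4*(-((x - 6) + 5)) = 16.
Step 2. [4*(-((x - 6) + 5)) = 16] 4·(inner) — divide through by 4. So div: -((x - 6) + 5) = 4.
Step 3. [-((x - 6) + 5) = 4] leading − — multiply by −1 ⇒ neg: (x - 6) + 5 = -4.
Step 4. [(x - 6) + 5 = -4] subtract 5: x sits inside (… + 5), so sub: x - 6 = -9.
Step 5. [x - 6 = -9] the outer -6 inverts by adding 6, so sub: x = -3.

Answer: x ∈ {-3}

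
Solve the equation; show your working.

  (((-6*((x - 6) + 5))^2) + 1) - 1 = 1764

Step 1. [(((-6*((x - 6) + 5))^2) + 1) - 1 = 1764] -1 is outermost — add 1 both sides. So sub: ((-6*((x - 6) + 5))^2) + 1 = 1765.
Step 2. [((-6*((x - 6) + 5))^2) + 1 = 1765] +1 is outermost — subtract 1 both sides ⇒ sub: (-6*((x - 6) + 5))^2 = 1764.
Step 3. [(-6*((x - 6) + 5))^2 = 1764] LHS squared, RHS 1764 ≥ 0: apply √ (±). So sqrt: -6*((x - 6) + 5) = 42 or -42.
Step 4. [-6*((x - 6) + 5) = 42 or -42] -6·(inner) — divide through by -6, so div: (x - 6) + 5 = -7 or 7.
Step 5. [(x - 6) + 5 = -7 or 7] peel the +5: subtract 5 from each side. So sub: x - 6 = -12 or 2.
Step 6. [x - 6 = -12 or 2] peel the -6: add 6 from each side, so sub: x = -6 or 8.

Answer: x ∈ {-6, 8}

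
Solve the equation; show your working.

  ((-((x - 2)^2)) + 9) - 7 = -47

Step 1. [((-((x - 2)^2)) + 9) - 7 = -47] -7 is outermost — add 7 both sides. So sub: (-((x - 2)^2)) + 9 = -40.
Step 2. [(-((x - 2)^2)) + 9 = -40] subtract 9: x sits inside (… + 9) ⇒ sub: -((x - 2)^2) = -49.
Step 3. [-((x - 2)^2) = -49] LHS negated; negate both sides, so neg: (x - 2)^2 = 49.
Step 4. [(x - 2)^2 = 49] √ both sides: 49 ≥ 0 gives two branches ⇒ sqrt: x - 2 = 7 or -7.
Step 5. [x - 2 = 7 or -7] 2 comes off first (add 2). So sub: x = 9 or -5.

Answer: x ∈ {-5, 9}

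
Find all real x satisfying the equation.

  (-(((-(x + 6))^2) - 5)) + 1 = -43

Step 1. [(-(((-(x + 6))^2) - 5)) + 1 = -43] 1 comes off first (subtract 1), so sub: -(((-(x + 6))^2) - 5) = -44.
Step 2. [-(((-(x + 6))^2) - 5) = -44] LHS negated; negate both sides ⇒ neg: ((-(x + 6))^2) - 5 = 44.
Step 3. [((-(x + 6))^2) - 5 = 44] peel the -5: add 5 from each side. So sub: (-(x + 6))^2 = 49.
Step 4. [(-(x + 6))^2 = 49] √ both sides: 49 ≥ 0 gives two branches ⇒ sqrt: -(x + 6) = 7 or -7.
Step 5. [-(x + 6) = 7 or -7] leading − — multiply by −1, so neg: x + 6 = -7 or 7.
Step 6. [x + 6 = -7 or 7] the outer +6 inverts by subtracting 6 ⇒ sub: x = -13 or 1.

Answer: x ∈ {-13, 1}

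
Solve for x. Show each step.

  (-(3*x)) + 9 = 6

Step 1. [(-(3*x)) + 9 = 6] 9 comes off first (subtract 9), so sub: -(3*x) = -3.
Step 2. [-(3*x) = -3] flip signs both sides, so neg: 3*x = 3.
Step 3. [3*x = 3] leading coefficient 3: divide by 3 ⇒ div: x = 1.

Answer: x ∈ {1}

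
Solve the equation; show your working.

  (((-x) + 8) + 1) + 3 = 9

Step 1. [(((-x) + 8) + 1) + 3 = 9] the outer +3 inverts by subtracting 3. So sub: ((-x) + 8) + 1 = 6.
Step 2. [((-x) + 8) + 1 = 6] the outer +1 inverts by subtracting 1, so sub: (-x) + 8 = 5.
Step 3. [(-x) + 8 = 5] peel the +8: subtract 8 from each side. So sub: -x = -3.
Step 4. [-x = -3] leading − — multiply by −1. So neg: x = 3.

Answer: x ∈ {3}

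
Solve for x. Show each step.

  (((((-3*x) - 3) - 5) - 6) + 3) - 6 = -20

Step 1. [(((((-3*x) - 3) - 5) - 6) + 3) - 6 = -20] peel the -6: add 6 from each side, so sub: ((((-3*x) - 3) - 5) - 6) + 3 = -14.
Step 2. [((((-3*x) - 3) - 5) - 6) + 3 = -14] peel the +3: subtract 3 from each side ⇒ sub: (((-3*x) - 3) - 5) - 6 = -17.
Step 3. [(((-3*x) - 3) - 5) - 6 = -17] add 6: x sits inside (… - 6). So sub: ((-3*x) - 3) - 5 = -11.
Step 4. [((-3*x) - 3) - 5 = -11] add 5: x sits inside (… - 5). So sub: (-3*x) - 3 = -6.
Step 5. [(-3*x) - 3 = -6] common factor -3 (LHS and -6) — divide through. So factor: x + 1 = 2.
Step 6. [x + 1 = 2] subtract 1: x sits inside (… + 1) ⇒ sub: x = 1.

Answer: x ∈ {1}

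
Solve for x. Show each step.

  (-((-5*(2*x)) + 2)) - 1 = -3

Step 1. [(-((-5*(2*x)) + 2)) - 1 = -3] the outer -1 inverts by adding 1 ⇒ sub: -((-5*(2*x)) + 2) = -2.
Step 2. [-((-5*(2*x)) + 2) = -2] flip signs both sides, so neg: (-5*(2*x)) + 2 = 2.
Step 3. [(-5*(2*x)) + 2 = 2] subtract 2: x sits inside (… + 2) ⇒ sub: -5*(2*x) = 0.
Step 4. [-5*(2*x) = 0] leading coefficient -5: divide by -5 ⇒ div: 2*x = 0.
Step 5. [2*x = 0] LHS = 2·(…); ÷2 both sides. So div: x = 0.

Answer: x ∈ {0}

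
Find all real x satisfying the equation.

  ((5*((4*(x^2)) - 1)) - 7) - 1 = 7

Step 1. [((5*((4*(x^2)) - 1)) - 7) - 1 = 7] peel the -1: add 1 from each side ⇒ sub: (5*((4*(x^2)) - 1)) - 7 = 8.
Step 2. [(5*((4*(x^2)) - 1)) - 7 = 8] the outer -7 inverts by adding 7, so sub: 5*((4*(x^2)) - 1) = 15.
Step 3. [5*((4*(x^2)) - 1) = 15] 5 out front; divide by 5. So div: (4*(x^2)) - 1 = 3.
Step 4. [(4*(x^2)) - 1 = 3] -1 is outermost — add 1 both sides ⇒ sub: 4*(x^2) = 4.
Step 5. [4*(x^2) = 4] 4 out front; divide by 4. So div: x^2 = 1.
Step 6. [x^2 = 1] √ both sides: 1 ≥ 0 gives two branches ⇒ sqrt: x = 1 or -1.

Answer: x ∈ {-1, 1}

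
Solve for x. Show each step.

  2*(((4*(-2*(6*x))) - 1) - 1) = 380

Step 1. [2*(((4*(-2*(6*x))) - 1) - 1) = 380] 2·(inner) — divide through by 2. So div: ((4*(-2*(6*x))) - 1) - 1 = 190.
Step 2. [((4*(-2*(6*x))) - 1) - 1 = 190] add 1: x sits inside (… - 1), so sub: (4*(-2*(6*x))) - 1 = 191.
Step 3. [(4*(-2*(6*x))) - 1 = 191] the outer -1 inverts by adding 1, so sub: 4*(-2*(6*x)) = 192.
Step 4. [4*(-2*(6*x)) = 192] 4 out front; divide by 4, so div: -2*(6*x) = 48.
Step 5. [-2*(6*x) = 48] leading coefficient -2: divide by -2, so div: 6*x = -24.
Step 6. [6*x = -24] divide by the outer 6. So div: x = -4.

Answer: x ∈ {-4}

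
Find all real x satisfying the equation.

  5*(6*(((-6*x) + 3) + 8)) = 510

Step 1. [5*(6*(((-6*x) + 3) + 8)) = 510] 5 out front; divide by 5 ⇒ div: 6*(((-6*x) + 3) + 8) = 102.
Step 2. [6*(((-6*x) + 3) + 8) = 102] 6 out front; divide by 6, so div: ((-6*x) + 3) + 8 = 17.
Step 3. [((-6*x) + 3) + 8 = 17] 8 comes off first (subtract 8). So sub: (-6*x) + 3 = 9.
Step 4. [(-6*x) + 3 = 9] +3 is outermost — subtract 3 both sides. So sub: -6*x = 6.
Step 5. [-6*x = 6] leading coefficient -6: divide by -6 ⇒ div: x = -1.

Answer: x ∈ {-1}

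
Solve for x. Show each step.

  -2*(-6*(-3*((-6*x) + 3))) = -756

Step 1. [-2*(-6*(-3*((-6*x) + 3))) = -756] divide by the outer -2 ⇒ div: -6*(-3*((-6*x) + 3)) = 378.
Step 2. [-6*(-3*((-6*x) + 3)) = 378] LHS = -6·(…); ÷-6 both sides, so div: -3*((-6*x) + 3) = -63.
Step 3. [-3*((-6*x) + 3) = -63] leading coefficient -3: divide by -3, so div: (-6*x) + 3 = 21.
Step 4. [(-6*x) + 3 = 21] +3 is outermost — subtract 3 both sides, so sub: -6*x = 18.
Step 5. [-6*x = 18] leading coefficient -6: divide by -6. So div: x = -3.

Answer: x ∈ {-3}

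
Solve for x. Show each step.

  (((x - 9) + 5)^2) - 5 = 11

Step 1. [(((x - 9) + 5)^2) - 5 = 11] -5 is outermost — add 5 both sides. So sub: ((x - 9) + 5)^2 = 16.
Step 2. [((x - 9) + 5)^2 = 16] LHS squared, RHS 16 ≥ 0: apply √ (±) ⇒ sqrt: (x - 9) + 5 = 4 or -4.
Step 3. [(x - 9) + 5 = 4 or -4] the outer +5 inverts by subtracting 5. So sub: x - 9 = -1 or -9.
Step 4. [x - 9 = -1 or -9] -9 is outermost — add 9 both sides ⇒ sub: x = 8 or 0.

Answer: x ∈ {0, 8}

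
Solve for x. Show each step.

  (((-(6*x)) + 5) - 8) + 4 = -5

Step 1. [(((-(6*x)) + 5) - 8) + 4 = -5] the outer +4 inverts by subtracting 4 ⇒ sub: ((-(6*x)) + 5) - 8 = -9.
Step 2. [((-(6*x)) + 5) - 8 = -9] the outer -8 inverts by adding 8. So sub: (-(6*x)) + 5 = -1.
Step 3. [(-(6*x)) + 5 = -1] +5 is outermost — subtract 5 both sides. So sub: -(6*x) = -6.
Step 4. [-(6*x) = -6] flip signs both sides. So neg: 6*x = 6.
Step 5. [6*x = 6] leading coefficient 6: divide by 6 ⇒ div: x = 1.

Answer: x ∈ {1}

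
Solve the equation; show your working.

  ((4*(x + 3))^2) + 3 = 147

Step 1. [((4*(x + 3))^2) + 3 = 147] 3 comes off first (subtract 3), so sub: (4*(x + 3))^2 = 144.
Step 2. [(4*(x + 3))^2 = 144] 144 ≥ 0, LHS is (·)² — take ±√. So sqrt: 4*(x + 3) = 12 or -12.
Step 3. [4*(x + 3) = 12 or -12] leading coefficient 4: divide by 4, so div: x + 3 = 3 or -3.
Step 4. [x + 3 = 3 or -3] subtract 3: x sits inside (… + 3), so sub: x = 0 or -6.

Answer: x ∈ {-6, 0}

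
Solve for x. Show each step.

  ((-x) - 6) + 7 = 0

Step 1. [((-x) - 6) + 7 = 0] 7 comes off first (subtract 7), so sub: (-x) - 6 = -7.
Step 2. [(-x) - 6 = -7] 6 comes off first (add 6), so sub: -x = -1.
Step 3. [-x = -1] flip signs both sides, so neg: x = 1.

Answer: x ∈ {1}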